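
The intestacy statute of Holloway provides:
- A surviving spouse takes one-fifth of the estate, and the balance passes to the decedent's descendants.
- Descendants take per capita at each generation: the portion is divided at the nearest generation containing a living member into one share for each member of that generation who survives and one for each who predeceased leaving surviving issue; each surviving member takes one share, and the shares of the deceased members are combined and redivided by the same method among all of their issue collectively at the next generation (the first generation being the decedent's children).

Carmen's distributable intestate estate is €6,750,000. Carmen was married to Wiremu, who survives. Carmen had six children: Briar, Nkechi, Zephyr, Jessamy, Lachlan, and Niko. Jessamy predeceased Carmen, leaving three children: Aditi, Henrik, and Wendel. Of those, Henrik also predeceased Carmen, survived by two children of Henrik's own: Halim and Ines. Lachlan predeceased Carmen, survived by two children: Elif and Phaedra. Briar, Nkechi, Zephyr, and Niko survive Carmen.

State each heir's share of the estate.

Wiremu takes one-fifth of €6,750,000 = €1,350,000. The remaining €5,400,000 passes to the descendants.
The descendants' portion (€5,400,000) is divided at the children's generation into 6 shares of €900,000. Briar, Nkechi, Zephyr, and Niko each take €900,000. The 2 shares of the deceased (Jessamy and Lachlan) are combined into a pool of €1,800,000.
That pool (€1,800,000) is divided at the grandchildren's generation into 5 shares of €360,000. Aditi, Wendel, Elif, and Phaedra each take €360,000. The remaining share for the deceased Henrik (€360,000) is carried to the next generation.
That pool (€360,000) is divided at the great-grandchildren's generation equally among Halim and Ines: €180,000 each.

Wiremu: €1,350,000; Briar: €900,000; Nkechi: €900,000; Zephyr: €900,000; Aditi: €360,000; Halim: €180,000; Ines: €180,000; Wendel: €360,000; Elif: €360,000; Phaedra: €360,000; Niko: €900,000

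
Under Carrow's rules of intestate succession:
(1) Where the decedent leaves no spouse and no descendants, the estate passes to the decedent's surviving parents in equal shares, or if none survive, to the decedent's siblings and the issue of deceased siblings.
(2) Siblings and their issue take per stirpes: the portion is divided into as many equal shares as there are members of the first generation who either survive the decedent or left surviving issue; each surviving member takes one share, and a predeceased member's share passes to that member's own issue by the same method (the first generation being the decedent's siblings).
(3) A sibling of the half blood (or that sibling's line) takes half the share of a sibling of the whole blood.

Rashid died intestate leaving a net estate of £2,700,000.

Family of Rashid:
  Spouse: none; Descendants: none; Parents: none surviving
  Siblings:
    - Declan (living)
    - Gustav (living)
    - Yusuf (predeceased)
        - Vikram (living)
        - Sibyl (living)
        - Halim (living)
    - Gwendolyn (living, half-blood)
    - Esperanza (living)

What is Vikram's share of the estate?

The entire £2,700,000 passes to the siblings and their issue.
Counting each half-blood sibling's line as half a unit, there are 9/2 units in £2,700,000, so one unit is £600,000. Whole-blood lines (Declan, Gustav, Yusuf, and Esperanza) take £600,000 each; half-blood lines (Gwendolyn) take £300,000 each.
Yusuf's share (£600,000) is divided into 3 shares of £200,000: Vikram, Sibyl, and Halim each take £200,000.

Vikram receives £200,000.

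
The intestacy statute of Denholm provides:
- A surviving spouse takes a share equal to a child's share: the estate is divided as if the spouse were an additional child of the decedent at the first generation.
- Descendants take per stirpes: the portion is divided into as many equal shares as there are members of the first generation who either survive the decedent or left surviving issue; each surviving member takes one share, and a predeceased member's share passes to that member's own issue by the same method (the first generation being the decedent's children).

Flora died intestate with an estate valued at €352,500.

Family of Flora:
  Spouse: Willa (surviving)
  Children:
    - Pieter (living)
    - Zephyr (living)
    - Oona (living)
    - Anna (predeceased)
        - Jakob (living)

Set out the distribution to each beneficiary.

The spouse counts as an additional share at the children's level, so there are 5 primary shares of €70,500. Willa takes one such share (€70,500).
The children's combined portion (€282,000) is divided into 4 shares of €70,500: Pieter, Zephyr, and Oona each take €70,500; Anna's €70,500 share passes to Anna's issue.
Anna's share (€70,500) passes entirely to Jakob.

Willa: €70,500; Pieter: €70,500; Zephyr: €70,500; Oona: €70,500; Jakob: €70,500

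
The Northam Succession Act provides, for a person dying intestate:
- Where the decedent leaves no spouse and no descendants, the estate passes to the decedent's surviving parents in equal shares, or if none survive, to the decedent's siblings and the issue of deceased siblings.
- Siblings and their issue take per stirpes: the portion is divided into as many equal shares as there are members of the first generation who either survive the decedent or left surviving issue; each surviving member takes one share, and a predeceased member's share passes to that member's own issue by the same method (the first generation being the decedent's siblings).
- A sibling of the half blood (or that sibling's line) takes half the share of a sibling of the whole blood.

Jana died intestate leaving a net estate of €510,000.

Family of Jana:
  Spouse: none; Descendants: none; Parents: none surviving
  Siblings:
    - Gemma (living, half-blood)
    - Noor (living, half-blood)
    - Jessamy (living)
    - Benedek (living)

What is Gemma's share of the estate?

The entire €510,000 passes to the siblings and their issue.
Counting each half-blood sibling's line as half a unit, there are 3 units in €510,000, so one unit is €170,000. Whole-blood lines (Jessamy and Benedek) take €170,000 each; half-blood lines (Gemma and Noor) take €85,000 each.

Gemma receives €85,000.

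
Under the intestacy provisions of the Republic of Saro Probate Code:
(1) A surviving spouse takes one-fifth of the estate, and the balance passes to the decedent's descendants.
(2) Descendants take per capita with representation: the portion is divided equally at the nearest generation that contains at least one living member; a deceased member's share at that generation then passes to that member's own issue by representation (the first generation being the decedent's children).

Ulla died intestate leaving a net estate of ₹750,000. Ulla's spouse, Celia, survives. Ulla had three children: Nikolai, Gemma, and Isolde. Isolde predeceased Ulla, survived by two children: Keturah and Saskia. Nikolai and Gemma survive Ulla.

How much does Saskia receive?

Saskia receives ₹100,000.

Celia takes one-fifth of ₹750,000 = ₹150,000. The remaining ₹600,000 passes to the descendants.
The descendants' portion (₹600,000) is divided into 3 shares of ₹200,000: Nikolai and Gemma each take ₹200,000; Isolde's ₹200,000 share passes to Isolde's issue.
Isolde's share (₹200,000) is divided into 2 shares of ₹100,000: Keturah and Saskia each take ₹100,000.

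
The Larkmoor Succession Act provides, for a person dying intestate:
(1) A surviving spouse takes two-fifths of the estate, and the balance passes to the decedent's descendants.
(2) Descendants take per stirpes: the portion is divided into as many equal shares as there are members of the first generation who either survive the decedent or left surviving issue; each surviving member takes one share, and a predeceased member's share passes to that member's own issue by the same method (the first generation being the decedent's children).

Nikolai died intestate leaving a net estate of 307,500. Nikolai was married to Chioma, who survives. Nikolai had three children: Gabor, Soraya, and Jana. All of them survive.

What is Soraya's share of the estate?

Chioma takes two-fifths of 307,500 = 123,000. The remaining 184,500 passes to the descendants.
The descendants' portion (184,500) is divided into 3 shares of 61,500: Gabor, Soraya, and Jana each take 61,500.

Soraya receives 61,500.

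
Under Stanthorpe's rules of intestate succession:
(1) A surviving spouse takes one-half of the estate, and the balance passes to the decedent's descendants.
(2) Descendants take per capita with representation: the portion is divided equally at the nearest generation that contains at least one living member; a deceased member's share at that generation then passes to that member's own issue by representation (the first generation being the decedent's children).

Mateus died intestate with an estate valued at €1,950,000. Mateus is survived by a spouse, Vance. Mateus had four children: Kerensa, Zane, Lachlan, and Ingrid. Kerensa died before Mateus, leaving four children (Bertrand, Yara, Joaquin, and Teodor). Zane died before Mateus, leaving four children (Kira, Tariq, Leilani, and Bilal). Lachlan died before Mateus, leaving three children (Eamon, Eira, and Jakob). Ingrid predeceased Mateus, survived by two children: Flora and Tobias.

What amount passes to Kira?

Vance takes one-half of €1,950,000 = €975,000. The remaining €975,000 passes to the descendants.
No child survives, so the initial division is made at the grandchildren's generation.
The descendants' portion (€975,000) is divided into 13 shares of €75,000: Bertrand, Yara, Joaquin, Teodor, Kira, Tariq, Leilani, Bilal, Eamon, Eira, Jakob, Flora, and Tobias each take €75,000.

Kira receives €75,000.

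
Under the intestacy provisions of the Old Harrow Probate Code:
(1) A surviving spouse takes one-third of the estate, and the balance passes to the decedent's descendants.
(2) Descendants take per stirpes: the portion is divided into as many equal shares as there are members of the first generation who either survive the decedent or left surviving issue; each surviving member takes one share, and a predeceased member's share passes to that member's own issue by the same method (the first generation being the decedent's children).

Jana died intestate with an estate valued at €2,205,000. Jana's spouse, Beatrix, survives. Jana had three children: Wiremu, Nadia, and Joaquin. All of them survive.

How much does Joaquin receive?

Joaquin receives €490,000.

Beatrix takes one-third of €2,205,000 = €735,000. The remaining €1,470,000 passes to the descendants.
The descendants' portion (€1,470,000) is divided into 3 shares of €490,000: Wiremu, Nadia, and Joaquin each take €490,000.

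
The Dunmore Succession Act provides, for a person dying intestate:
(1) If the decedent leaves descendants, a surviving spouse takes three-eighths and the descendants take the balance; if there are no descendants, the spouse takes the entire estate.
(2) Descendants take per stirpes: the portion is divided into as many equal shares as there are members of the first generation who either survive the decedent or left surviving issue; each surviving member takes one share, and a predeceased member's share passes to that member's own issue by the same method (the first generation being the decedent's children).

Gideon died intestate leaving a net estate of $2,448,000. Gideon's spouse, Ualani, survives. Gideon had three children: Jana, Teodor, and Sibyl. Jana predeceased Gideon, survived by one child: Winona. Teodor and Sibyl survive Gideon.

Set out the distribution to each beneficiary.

Ualani: $918,000; Winona: $510,000; Teodor: $510,000; Sibyl: $510,000

Ualani takes three-eighths of $2,448,000 = $918,000. The remaining $1,530,000 passes to the descendants.
The descendants' portion ($1,530,000) is divided into 3 shares of $510,000: Teodor and Sibyl each take $510,000; Jana's $510,000 share passes to Jana's issue.
Jana's share ($510,000) passes entirely to Winona.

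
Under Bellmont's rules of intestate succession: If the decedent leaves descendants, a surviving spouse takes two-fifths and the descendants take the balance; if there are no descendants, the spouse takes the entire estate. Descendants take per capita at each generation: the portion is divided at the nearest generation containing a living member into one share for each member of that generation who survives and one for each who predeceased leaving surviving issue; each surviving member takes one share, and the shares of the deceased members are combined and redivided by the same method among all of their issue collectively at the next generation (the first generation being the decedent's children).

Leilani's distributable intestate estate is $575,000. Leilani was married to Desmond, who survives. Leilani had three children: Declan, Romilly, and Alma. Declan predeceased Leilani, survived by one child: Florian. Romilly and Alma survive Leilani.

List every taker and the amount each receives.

Desmond: $230,000; Florian: $115,000; Romilly: $115,000; Alma: $115,000

Desmond takes two-fifths of $575,000 = $230,000. The remaining $345,000 passes to the descendants.
The descendants' portion ($345,000) is divided at the children's generation into 3 shares of $115,000. Romilly and Alma each take $115,000. The remaining share for the deceased Declan ($115,000) is carried to the next generation.
That pool ($115,000) passes entirely to Florian, the sole taker at the grandchildren's generation.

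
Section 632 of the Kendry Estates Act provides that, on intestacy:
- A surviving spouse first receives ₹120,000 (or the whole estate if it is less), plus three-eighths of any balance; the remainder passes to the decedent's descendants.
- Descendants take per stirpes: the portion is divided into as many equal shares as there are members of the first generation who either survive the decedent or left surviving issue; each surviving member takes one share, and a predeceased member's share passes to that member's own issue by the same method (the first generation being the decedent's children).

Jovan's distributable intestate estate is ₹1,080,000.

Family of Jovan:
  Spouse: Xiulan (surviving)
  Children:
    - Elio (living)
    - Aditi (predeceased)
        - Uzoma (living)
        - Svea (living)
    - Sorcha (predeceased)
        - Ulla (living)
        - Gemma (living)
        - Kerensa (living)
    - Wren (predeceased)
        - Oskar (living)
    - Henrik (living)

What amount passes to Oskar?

Xiulan first takes ₹120,000, leaving a balance of ₹960,000. Xiulan then takes three-eighths of the balance (₹360,000), for a total of ₹480,000. The remaining ₹600,000 passes to the descendants.
The descendants' portion (₹600,000) is divided into 5 shares of ₹120,000: Elio and Henrik each take ₹120,000; Aditi's ₹120,000 share passes to Aditi's issue; Sorcha's ₹120,000 share passes to Sorcha's issue; Wren's ₹120,000 share passes to Wren's issue.
Aditi's share (₹120,000) is divided into 2 shares of ₹60,000: Uzoma and Svea each take ₹60,000.
Sorcha's share (₹120,000) is divided into 3 shares of ₹40,000: Ulla, Gemma, and Kerensa each take ₹40,000.
Wren's share (₹120,000) passes entirely to Oskar.

Oskar receives ₹120,000.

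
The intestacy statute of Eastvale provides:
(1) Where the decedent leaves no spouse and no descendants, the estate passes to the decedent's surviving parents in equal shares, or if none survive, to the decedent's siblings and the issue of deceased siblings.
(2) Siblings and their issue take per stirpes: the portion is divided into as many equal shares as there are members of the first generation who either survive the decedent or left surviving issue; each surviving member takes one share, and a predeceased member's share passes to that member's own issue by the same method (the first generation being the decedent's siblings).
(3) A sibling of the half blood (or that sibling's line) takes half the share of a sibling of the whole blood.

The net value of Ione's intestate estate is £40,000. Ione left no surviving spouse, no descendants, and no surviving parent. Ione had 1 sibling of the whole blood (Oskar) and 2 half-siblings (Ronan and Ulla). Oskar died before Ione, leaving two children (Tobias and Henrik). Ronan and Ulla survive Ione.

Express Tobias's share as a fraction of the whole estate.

The entire £40,000 passes to the siblings and their issue.
Counting each half-blood sibling's line as half a unit, there are 2 units in £40,000, so one unit is £20,000. Whole-blood lines (Oskar) take £20,000 each; half-blood lines (Ronan and Ulla) take £10,000 each.
Oskar's share (£20,000) is divided into 2 shares of £10,000: Tobias and Henrik each take £10,000.

Tobias receives 1/4 of the estate.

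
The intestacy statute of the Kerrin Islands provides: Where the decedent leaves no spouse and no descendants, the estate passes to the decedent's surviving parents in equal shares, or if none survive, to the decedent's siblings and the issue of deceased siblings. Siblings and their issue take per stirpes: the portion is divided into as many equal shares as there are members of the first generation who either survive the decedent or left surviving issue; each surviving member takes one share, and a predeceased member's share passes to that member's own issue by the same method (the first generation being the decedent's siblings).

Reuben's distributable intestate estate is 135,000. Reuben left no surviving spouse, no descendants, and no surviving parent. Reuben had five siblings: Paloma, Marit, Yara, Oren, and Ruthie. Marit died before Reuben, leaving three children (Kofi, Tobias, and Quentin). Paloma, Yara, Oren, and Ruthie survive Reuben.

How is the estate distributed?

Paloma: 27,000; Kofi: 9,000; Tobias: 9,000; Quentin: 9,000; Yara: 27,000; Oren: 27,000; Ruthie: 27,000

The entire 135,000 passes to the siblings and their issue.
That amount (135,000) is divided into 5 shares of 27,000: Paloma, Yara, Oren, and Ruthie each take 27,000; Marit's 27,000 share passes to Marit's issue.
Marit's share (27,000) is divided into 3 shares of 9,000: Kofi, Tobias, and Quentin each take 9,000.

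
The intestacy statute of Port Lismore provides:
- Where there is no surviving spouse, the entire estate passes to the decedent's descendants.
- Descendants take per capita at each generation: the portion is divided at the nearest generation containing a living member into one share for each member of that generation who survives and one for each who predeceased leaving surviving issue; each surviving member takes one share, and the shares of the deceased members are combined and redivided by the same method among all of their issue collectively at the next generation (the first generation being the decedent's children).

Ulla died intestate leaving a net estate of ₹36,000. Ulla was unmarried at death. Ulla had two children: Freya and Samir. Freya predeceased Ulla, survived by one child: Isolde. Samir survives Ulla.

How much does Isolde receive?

Isolde receives ₹18,000.

The entire ₹36,000 passes to the descendants.
That amount (₹36,000) is divided at the children's generation into 2 shares of ₹18,000. Samir takes ₹18,000. The remaining share for the deceased Freya (₹18,000) is carried to the next generation.
That pool (₹18,000) passes entirely to Isolde, the sole taker at the grandchildren's generation.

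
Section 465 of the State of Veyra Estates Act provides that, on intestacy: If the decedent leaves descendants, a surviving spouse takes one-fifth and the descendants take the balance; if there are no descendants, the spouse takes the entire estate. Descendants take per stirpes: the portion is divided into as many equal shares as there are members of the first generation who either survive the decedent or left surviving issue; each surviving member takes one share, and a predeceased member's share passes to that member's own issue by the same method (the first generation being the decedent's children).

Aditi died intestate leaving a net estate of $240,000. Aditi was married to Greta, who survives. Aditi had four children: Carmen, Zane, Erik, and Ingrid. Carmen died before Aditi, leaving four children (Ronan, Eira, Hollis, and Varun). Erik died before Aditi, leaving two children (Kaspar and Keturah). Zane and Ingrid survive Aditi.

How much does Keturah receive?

Keturah receives $24,000.

Greta takes one-fifth of $240,000 = $48,000. The remaining $192,000 passes to the descendants.
The descendants' portion ($192,000) is divided into 4 shares of $48,000: Zane and Ingrid each take $48,000; Carmen's $48,000 share passes to Carmen's issue; Erik's $48,000 share passes to Erik's issue.
Carmen's share ($48,000) is divided into 4 shares of $12,000: Ronan, Eira, Hollis, and Varun each take $12,000.
Erik's share ($48,000) is divided into 2 shares of $24,000: Kaspar and Keturah each take $24,000.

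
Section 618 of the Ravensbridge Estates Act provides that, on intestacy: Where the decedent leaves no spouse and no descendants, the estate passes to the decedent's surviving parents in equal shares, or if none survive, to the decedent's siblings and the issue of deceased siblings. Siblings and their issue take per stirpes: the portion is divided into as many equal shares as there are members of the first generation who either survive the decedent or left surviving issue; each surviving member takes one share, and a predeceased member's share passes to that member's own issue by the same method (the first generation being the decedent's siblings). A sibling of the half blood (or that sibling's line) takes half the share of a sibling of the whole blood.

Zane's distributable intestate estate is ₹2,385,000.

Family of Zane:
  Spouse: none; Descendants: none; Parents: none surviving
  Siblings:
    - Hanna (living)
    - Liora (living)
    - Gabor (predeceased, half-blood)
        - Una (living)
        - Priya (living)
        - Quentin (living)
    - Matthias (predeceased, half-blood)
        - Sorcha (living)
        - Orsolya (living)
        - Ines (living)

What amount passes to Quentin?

Quentin receives ₹132,500.

The entire ₹2,385,000 passes to the siblings and their issue.
Counting each half-blood sibling's line as half a unit, there are 3 units in ₹2,385,000, so one unit is ₹795,000. Whole-blood lines (Hanna and Liora) take ₹795,000 each; half-blood lines (Gabor and Matthias) take ₹397,500 each.
Gabor's share (₹397,500) is divided into 3 shares of ₹132,500: Una, Priya, and Quentin each take ₹132,500.
Matthias's share (₹397,500) is divided into 3 shares of ₹132,500: Sorcha, Orsolya, and Ines each take ₹132,500.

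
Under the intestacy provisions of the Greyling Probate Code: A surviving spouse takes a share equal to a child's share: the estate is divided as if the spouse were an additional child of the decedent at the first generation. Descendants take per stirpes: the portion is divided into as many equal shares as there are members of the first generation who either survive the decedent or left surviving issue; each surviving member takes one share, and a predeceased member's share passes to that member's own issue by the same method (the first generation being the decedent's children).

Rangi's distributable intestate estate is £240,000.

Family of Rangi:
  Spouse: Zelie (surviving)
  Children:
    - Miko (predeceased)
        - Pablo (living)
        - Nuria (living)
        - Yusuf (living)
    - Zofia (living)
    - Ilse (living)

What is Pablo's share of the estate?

Pablo receives £20,000.

The spouse counts as an additional share at the children's level, so there are 4 primary shares of £60,000. Zelie takes one such share (£60,000).
The children's combined portion (£180,000) is divided into 3 shares of £60,000: Zofia and Ilse each take £60,000; Miko's £60,000 share passes to Miko's issue.
Miko's share (£60,000) is divided into 3 shares of £20,000: Pablo, Nuria, and Yusuf each take £20,000.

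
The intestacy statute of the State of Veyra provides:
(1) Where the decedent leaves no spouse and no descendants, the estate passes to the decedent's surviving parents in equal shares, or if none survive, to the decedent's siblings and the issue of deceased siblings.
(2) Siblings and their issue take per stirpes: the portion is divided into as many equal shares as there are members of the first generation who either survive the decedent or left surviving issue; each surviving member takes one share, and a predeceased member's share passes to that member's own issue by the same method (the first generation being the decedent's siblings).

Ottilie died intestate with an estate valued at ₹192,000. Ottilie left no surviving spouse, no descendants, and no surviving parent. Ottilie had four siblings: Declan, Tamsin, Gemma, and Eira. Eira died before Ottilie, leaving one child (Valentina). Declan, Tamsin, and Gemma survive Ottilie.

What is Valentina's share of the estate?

Valentina receives ₹48,000.

The entire ₹192,000 passes to the siblings and their issue.
That amount (₹192,000) is divided into 4 shares of ₹48,000: Declan, Tamsin, and Gemma each take ₹48,000; Eira's ₹48,000 share passes to Eira's issue.
Eira's share (₹48,000) passes entirely to Valentina.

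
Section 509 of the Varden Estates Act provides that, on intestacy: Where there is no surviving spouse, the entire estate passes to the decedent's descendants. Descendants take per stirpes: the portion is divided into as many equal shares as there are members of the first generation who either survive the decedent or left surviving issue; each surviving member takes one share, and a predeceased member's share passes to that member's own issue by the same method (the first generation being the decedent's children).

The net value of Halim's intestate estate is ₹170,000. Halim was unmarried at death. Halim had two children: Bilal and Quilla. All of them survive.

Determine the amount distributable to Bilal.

The entire ₹170,000 passes to the descendants.
That amount (₹170,000) is divided into 2 shares of ₹85,000: Bilal and Quilla each take ₹85,000.

Bilal receives ₹85,000.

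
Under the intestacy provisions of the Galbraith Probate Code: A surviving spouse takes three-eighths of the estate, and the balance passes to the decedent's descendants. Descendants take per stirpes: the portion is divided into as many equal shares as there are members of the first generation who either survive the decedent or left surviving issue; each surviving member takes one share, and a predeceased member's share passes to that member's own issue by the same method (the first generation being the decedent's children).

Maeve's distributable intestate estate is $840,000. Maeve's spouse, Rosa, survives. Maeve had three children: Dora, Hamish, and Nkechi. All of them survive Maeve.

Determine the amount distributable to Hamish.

Hamish receives $175,000.

Rosa takes three-eighths of $840,000 = $315,000. The remaining $525,000 passes to the descendants.
The descendants' portion ($525,000) is divided into 3 shares of $175,000: Dora, Hamish, and Nkechi each take $175,000.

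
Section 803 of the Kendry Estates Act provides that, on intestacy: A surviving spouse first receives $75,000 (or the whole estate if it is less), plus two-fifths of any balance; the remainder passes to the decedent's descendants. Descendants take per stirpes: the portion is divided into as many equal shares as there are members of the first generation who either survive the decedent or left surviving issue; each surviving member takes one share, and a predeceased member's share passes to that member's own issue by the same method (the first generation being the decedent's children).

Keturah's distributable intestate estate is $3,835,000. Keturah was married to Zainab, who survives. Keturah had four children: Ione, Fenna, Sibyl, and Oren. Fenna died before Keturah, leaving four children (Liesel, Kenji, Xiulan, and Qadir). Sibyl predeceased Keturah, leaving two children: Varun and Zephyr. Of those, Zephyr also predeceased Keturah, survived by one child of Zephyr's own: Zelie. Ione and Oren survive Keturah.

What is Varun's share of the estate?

Varun receives $282,000.

Zainab first takes $75,000, leaving a balance of $3,760,000. Zainab then takes two-fifths of the balance ($1,504,000), for a total of $1,579,000. The remaining $2,256,000 passes to the descendants.
The descendants' portion ($2,256,000) is divided into 4 shares of $564,000: Ione and Oren each take $564,000; Fenna's $564,000 share passes to Fenna's issue; Sibyl's $564,000 share passes to Sibyl's issue.
Fenna's share ($564,000) is divided into 4 shares of $141,000: Liesel, Kenji, Xiulan, and Qadir each take $141,000.
Sibyl's share ($564,000) is divided into 2 shares of $282,000: Varun takes $282,000; Zephyr's $282,000 share passes to Zephyr's issue.
Zephyr's share ($282,000) passes entirely to Zelie.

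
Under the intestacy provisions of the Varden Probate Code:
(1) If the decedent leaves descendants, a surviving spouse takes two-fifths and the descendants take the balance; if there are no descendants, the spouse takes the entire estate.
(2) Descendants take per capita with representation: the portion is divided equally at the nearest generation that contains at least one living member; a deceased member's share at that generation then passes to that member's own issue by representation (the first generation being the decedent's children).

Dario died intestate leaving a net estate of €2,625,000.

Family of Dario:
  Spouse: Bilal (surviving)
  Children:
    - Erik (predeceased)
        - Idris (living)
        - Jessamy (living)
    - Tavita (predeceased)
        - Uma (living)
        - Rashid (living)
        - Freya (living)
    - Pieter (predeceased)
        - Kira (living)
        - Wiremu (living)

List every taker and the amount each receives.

Bilal: €1,050,000; Idris: €225,000; Jessamy: €225,000; Uma: €225,000; Rashid: €225,000; Freya: €225,000; Kira: €225,000; Wiremu: €225,000

Bilal takes two-fifths of €2,625,000 = €1,050,000. The remaining €1,575,000 passes to the descendants.
No child survives, so the initial division is made at the grandchildren's generation.
The descendants' portion (€1,575,000) is divided into 7 shares of €225,000: Idris, Jessamy, Uma, Rashid, Freya, Kira, and Wiremu each take €225,000.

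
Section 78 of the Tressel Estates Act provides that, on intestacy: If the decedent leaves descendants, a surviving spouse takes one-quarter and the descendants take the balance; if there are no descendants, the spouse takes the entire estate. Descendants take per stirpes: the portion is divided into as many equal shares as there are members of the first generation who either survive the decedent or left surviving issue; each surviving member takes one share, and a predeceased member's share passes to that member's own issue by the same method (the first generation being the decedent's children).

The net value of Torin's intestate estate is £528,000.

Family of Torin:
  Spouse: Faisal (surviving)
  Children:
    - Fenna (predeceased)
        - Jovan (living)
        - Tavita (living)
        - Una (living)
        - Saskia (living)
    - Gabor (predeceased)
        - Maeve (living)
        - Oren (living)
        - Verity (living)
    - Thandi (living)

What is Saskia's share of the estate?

Faisal takes one-quarter of £528,000 = £132,000. The remaining £396,000 passes to the descendants.
The descendants' portion (£396,000) is divided into 3 shares of £132,000: Thandi takes £132,000; Fenna's £132,000 share passes to Fenna's issue; Gabor's £132,000 share passes to Gabor's issue.
Fenna's share (£132,000) is divided into 4 shares of £33,000: Jovan, Tavita, Una, and Saskia each take £33,000.
Gabor's share (£132,000) is divided into 3 shares of £44,000: Maeve, Oren, and Verity each take £44,000.

Saskia receives £33,000.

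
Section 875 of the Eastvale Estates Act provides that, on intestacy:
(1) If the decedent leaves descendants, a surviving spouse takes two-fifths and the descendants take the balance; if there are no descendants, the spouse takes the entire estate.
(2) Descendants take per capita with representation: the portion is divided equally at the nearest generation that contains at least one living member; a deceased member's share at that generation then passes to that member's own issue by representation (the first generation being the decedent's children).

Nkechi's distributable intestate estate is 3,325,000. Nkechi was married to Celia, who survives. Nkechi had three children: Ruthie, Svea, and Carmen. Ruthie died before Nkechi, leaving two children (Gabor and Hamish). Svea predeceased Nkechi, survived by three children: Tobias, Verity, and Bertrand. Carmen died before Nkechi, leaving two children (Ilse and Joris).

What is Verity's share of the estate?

Celia takes two-fifths of 3,325,000 = 1,330,000. The remaining 1,995,000 passes to the descendants.
No child survives, so the initial division is made at the grandchildren's generation.
The descendants' portion (1,995,000) is divided into 7 shares of 285,000: Gabor, Hamish, Tobias, Verity, Bertrand, Ilse, and Joris each take 285,000.

Verity receives 285,000.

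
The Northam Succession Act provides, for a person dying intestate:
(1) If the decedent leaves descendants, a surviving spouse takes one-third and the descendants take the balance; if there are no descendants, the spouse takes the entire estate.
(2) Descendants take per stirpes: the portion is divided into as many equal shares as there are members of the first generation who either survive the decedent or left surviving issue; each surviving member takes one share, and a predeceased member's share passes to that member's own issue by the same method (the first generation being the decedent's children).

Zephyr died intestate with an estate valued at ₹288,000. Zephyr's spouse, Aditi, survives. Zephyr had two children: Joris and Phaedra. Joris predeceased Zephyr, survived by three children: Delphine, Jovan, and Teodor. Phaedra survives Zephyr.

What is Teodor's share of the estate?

Aditi takes one-third of ₹288,000 = ₹96,000. The remaining ₹192,000 passes to the descendants.
The descendants' portion (₹192,000) is divided into 2 shares of ₹96,000: Phaedra takes ₹96,000; Joris's ₹96,000 share passes to Joris's issue.
Joris's share (₹96,000) is divided into 3 shares of ₹32,000: Delphine, Jovan, and Teodor each take ₹32,000.

Teodor receives ₹32,000.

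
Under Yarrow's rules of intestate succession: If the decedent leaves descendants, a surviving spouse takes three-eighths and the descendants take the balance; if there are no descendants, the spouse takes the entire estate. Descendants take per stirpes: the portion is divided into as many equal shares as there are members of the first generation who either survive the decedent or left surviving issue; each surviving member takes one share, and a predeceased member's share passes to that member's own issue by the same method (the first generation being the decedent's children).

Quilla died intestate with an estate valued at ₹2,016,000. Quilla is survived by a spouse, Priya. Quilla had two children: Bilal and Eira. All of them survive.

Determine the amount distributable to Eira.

Eira receives ₹630,000.

Priya takes three-eighths of ₹2,016,000 = ₹756,000. The remaining ₹1,260,000 passes to the descendants.
The descendants' portion (₹1,260,000) is divided into 2 shares of ₹630,000: Bilal and Eira each take ₹630,000.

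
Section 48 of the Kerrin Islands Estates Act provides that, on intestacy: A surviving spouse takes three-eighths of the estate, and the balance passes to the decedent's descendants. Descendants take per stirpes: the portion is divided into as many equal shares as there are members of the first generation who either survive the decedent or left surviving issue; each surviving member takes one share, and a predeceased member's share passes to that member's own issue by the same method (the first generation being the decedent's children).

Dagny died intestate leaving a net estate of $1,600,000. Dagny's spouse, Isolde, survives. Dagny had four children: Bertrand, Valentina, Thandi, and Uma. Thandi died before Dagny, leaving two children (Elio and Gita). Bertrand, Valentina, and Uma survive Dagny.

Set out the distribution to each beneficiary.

Isolde takes three-eighths of $1,600,000 = $600,000. The remaining $1,000,000 passes to the descendants.
The descendants' portion ($1,000,000) is divided into 4 shares of $250,000: Bertrand, Valentina, and Uma each take $250,000; Thandi's $250,000 share passes to Thandi's issue.
Thandi's share ($250,000) is divided into 2 shares of $125,000: Elio and Gita each take $125,000.

Isolde: $600,000; Bertrand: $250,000; Valentina: $250,000; Elio: $125,000; Gita: $125,000; Uma: $250,000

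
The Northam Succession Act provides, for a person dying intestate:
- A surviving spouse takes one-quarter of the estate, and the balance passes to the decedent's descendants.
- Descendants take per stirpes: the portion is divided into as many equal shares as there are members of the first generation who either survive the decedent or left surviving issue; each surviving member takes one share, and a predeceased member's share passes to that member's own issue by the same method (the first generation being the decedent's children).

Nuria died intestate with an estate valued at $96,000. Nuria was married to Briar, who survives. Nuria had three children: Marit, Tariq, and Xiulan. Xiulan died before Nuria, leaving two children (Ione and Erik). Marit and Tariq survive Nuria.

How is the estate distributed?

Briar takes one-quarter of $96,000 = $24,000. The remaining $72,000 passes to the descendants.
The descendants' portion ($72,000) is divided into 3 shares of $24,000: Marit and Tariq each take $24,000; Xiulan's $24,000 share passes to Xiulan's issue.
Xiulan's share ($24,000) is divided into 2 shares of $12,000: Ione and Erik each take $12,000.

Briar: $24,000; Marit: $24,000; Tariq: $24,000; Ione: $12,000; Erik: $12,000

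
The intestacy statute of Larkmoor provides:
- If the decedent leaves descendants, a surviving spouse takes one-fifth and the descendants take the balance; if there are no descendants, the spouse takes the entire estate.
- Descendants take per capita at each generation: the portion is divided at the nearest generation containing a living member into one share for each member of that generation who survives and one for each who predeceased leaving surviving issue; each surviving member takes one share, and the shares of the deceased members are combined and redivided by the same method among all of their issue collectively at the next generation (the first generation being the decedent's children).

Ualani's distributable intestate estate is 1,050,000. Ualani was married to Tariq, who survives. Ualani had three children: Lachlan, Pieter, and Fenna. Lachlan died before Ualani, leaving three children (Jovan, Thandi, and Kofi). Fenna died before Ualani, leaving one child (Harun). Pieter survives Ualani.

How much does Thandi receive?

Thandi receives 140,000.

Tariq takes one-fifth of 1,050,000 = 210,000. The remaining 840,000 passes to the descendants.
The descendants' portion (840,000) is divided at the children's generation into 3 shares of 280,000. Pieter takes 280,000. The 2 shares of the deceased (Lachlan and Fenna) are combined into a pool of 560,000.
That pool (560,000) is divided at the grandchildren's generation equally among Jovan, Thandi, Kofi, and Harun: 140,000 each.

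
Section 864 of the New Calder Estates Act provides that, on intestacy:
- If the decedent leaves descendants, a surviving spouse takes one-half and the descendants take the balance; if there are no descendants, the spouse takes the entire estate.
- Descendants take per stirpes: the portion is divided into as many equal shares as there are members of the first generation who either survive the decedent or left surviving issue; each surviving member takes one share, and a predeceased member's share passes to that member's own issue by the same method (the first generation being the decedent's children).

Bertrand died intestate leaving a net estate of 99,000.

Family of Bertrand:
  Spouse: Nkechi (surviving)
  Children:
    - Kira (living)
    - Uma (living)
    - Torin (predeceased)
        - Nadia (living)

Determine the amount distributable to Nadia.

Nadia receives 16,500.

Nkechi takes one-half of 99,000 = 49,500. The remaining 49,500 passes to the descendants.
The descendants' portion (49,500) is divided into 3 shares of 16,500: Kira and Uma each take 16,500; Torin's 16,500 share passes to Torin's issue.
Torin's share (16,500) passes entirely to Nadia.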